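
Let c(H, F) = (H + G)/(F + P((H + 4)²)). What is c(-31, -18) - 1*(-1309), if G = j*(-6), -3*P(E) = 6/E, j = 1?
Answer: 17206289/13124 ≈ 1311.1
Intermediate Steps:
P(E) = -2/E
G = -6 (G = 1*(-6) = -6)
c(H, F) = (-6 + H)/(F - 2/(4 + H)²) (c(H, F) = (H - 6)/(F - 2/(H + 4)²) = (-6 + H)/(F - 2/(4 + H)²))
c(-31, -18) - 1*(-1309) = (4 - 31)²*(-6 - 31)/(-2 - 18*(4 - 31)²) - 1*(-1309) = (-27)²*(-37)/(-2 - 18*(-27)²) + 1309 = 729*(-37)/(-2 - 18*729) + 1309 = 729*(-37)/(-2 - 13122) + 1309 = 729*(-37)/(-13124) + 1309 = -1/13124*729*(-37) + 1309 = 26973/13124 + 1309 = 17206289/13124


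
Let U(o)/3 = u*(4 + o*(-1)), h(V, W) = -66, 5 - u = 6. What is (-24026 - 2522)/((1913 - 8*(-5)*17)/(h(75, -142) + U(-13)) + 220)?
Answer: -3106116/23147 ≈ -134.19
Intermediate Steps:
u = -1 (u = 5 - 1*6 = 5 - 6 = -1)
U(o) = -12 + 3*o (U(o) = 3*(-(4 + o*(-1))) = 3*(-(4 - o)) = 3*(-4 + o) = -12 + 3*o)
(-24026 - 2522)/((1913 - 8*(-5)*17)/(h(75, -142) + U(-13)) + 220) = (-24026 - 2522)/((1913 - 8*(-5)*17)/(-66 + (-12 + 3*(-13))) + 220) = -26548/((1913 + 40*17)/(-66 + (-12 - 39)) + 220) = -26548/((1913 + 680)/(-66 - 51) + 220) = -26548/(2593/(-117) + 220) = -26548/(2593*(-1/117) + 220) = -26548/(-2593/117 + 220) = -26548/23147/117 = -26548*117/23147 = -3106116/23147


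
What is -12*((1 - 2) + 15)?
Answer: -168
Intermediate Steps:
-12*((1 - 2) + 15) = -12*(-1 + 15) = -12*14 = -168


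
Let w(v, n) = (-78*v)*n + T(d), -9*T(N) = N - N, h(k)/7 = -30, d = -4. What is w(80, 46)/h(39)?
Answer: 9568/7 ≈ 1366.9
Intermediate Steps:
h(k) = -210 (h(k) = 7*(-30) = -210)
T(N) = 0 (T(N) = -(N - N)/9 = -⅑*0 = 0)
w(v, n) = -78*n*v (w(v, n) = (-78*v)*n + 0 = -78*n*v + 0 = -78*n*v)
w(80, 46)/h(39) = -78*46*80/(-210) = -287040*(-1/210) = 9568/7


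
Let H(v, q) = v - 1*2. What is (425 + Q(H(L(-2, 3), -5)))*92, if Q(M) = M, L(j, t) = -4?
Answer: 38548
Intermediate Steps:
H(v, q) = -2 + v (H(v, q) = v - 2 = -2 + v)
(425 + Q(H(L(-2, 3), -5)))*92 = (425 + (-2 - 4))*92 = (425 - 6)*92 = 419*92 = 38548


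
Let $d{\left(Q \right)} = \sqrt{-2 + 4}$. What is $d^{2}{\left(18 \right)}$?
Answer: $2$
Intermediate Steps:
$d{\left(Q \right)} = \sqrt{2}$
$d^{2}{\left(18 \right)} = \left(\sqrt{2}\right)^{2} = 2$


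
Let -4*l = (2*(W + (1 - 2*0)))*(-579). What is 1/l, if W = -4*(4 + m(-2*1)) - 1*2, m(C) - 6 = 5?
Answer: -2/35319 ≈ -5.6627e-5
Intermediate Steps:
m(C) = 11 (m(C) = 6 + 5 = 11)
W = -62 (W = -4*(4 + 11) - 1*2 = -4*15 - 2 = -60 - 2 = -62)
l = -35319/2 (l = -2*(-62 + (1 - 2*0))*(-579)/4 = -2*(-62 + (1 + 0))*(-579)/4 = -2*(-62 + 1)*(-579)/4 = -2*(-61)*(-579)/4 = -(-61)*(-579)/2 = -¼*70638 = -35319/2 ≈ -17660.)
1/l = 1/(-35319/2) = -2/35319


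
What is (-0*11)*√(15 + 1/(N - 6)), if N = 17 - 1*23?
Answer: 0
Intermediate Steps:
N = -6 (N = 17 - 23 = -6)
(-0*11)*√(15 + 1/(N - 6)) = (-0*11)*√(15 + 1/(-6 - 6)) = (-11*0)*√(15 + 1/(-12)) = 0*√(15 - 1/12) = 0*√(179/12) = 0*(√537/6) = 0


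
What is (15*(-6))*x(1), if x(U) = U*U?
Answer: -90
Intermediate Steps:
x(U) = U**2
(15*(-6))*x(1) = (15*(-6))*1**2 = -90*1 = -90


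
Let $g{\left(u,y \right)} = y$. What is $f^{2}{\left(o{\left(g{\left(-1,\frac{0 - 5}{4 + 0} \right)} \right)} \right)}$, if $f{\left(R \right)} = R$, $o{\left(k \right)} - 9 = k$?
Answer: $\frac{961}{16} \approx 60.063$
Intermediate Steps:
$o{\left(k \right)} = 9 + k$
$f^{2}{\left(o{\left(g{\left(-1,\frac{0 - 5}{4 + 0} \right)} \right)} \right)} = \left(9 + \frac{0 - 5}{4 + 0}\right)^{2} = \left(9 - \frac{5}{4}\right)^{2} = \left(\frac{31}{4}\right)^{2} = \frac{961}{16}$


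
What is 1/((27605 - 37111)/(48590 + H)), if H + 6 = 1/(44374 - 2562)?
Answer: -2031394209/397464872 ≈ -5.1109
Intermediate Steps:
H = -250871/41812 (H = -6 + 1/(44374 - 2562) = -6 + 1/41812 = -250871/41812 ≈ -6.0000)
1/((27605 - 37111)/(48590 + H)) = 1/((27605 - 37111)/(48590 - 250871/41812)) = 1/(-9506/2031394209/41812) = 1/(-9506*41812/2031394209) = 1/(-397464872/2031394209) = -2031394209/397464872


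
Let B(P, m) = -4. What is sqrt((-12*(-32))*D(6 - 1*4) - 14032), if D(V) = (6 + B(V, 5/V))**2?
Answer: 4*I*sqrt(781) ≈ 111.79*I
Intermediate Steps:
D(V) = 4 (D(V) = (6 - 4)**2 = 2**2 = 4)
sqrt((-12*(-32))*D(6 - 1*4) - 14032) = sqrt(-12*(-32)*4 - 14032) = sqrt(384*4 - 14032) = sqrt(1536 - 14032) = sqrt(-12496) = 4*I*sqrt(781)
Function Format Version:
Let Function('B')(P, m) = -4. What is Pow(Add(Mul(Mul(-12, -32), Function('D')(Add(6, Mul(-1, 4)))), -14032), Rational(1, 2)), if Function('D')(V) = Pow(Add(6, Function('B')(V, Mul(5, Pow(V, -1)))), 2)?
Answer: Mul(4, I, Pow(781, Rational(1, 2))) ≈ Mul(111.79, I)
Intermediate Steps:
Function('D')(V) = 4 (Function('D')(V) = Pow(Add(6, -4), 2) = Pow(2, 2) = 4)
Pow(Add(Mul(Mul(-12, -32), Function('D')(Add(6, Mul(-1, 4)))), -14032), Rational(1, 2)) = Pow(Add(Mul(Mul(-12, -32), 4), -14032), Rational(1, 2)) = Pow(Add(Mul(384, 4), -14032), Rational(1, 2)) = Pow(Add(1536, -14032), Rational(1, 2)) = Pow(-12496, Rational(1, 2)) = Mul(4, I, Pow(781, Rational(1, 2)))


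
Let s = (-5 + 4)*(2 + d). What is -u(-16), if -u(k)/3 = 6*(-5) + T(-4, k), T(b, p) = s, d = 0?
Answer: -96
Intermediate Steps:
s = -2 (s = (-5 + 4)*(2 + 0) = -1*2 = -2)
T(b, p) = -2
u(k) = 96 (u(k) = -3*(6*(-5) - 2) = -3*(-30 - 2) = -3*(-32) = 96)
-u(-16) = -1*96 = -96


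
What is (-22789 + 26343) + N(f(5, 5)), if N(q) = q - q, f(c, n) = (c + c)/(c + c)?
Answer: 3554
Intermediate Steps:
f(c, n) = 1 (f(c, n) = (2*c)/((2*c)) = (2*c)*(1/(2*c)) = 1)
N(q) = 0
(-22789 + 26343) + N(f(5, 5)) = (-22789 + 26343) + 0 = 3554 + 0 = 3554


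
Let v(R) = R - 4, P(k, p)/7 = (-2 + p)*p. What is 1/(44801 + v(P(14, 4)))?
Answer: 1/44853 ≈ 2.2295e-5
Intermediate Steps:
P(k, p) = 7*p*(-2 + p) (P(k, p) = 7*((-2 + p)*p) = 7*(p*(-2 + p)) = 7*p*(-2 + p))
v(R) = -4 + R
1/(44801 + v(P(14, 4))) = 1/(44801 + (-4 + 7*4*(-2 + 4))) = 1/(44801 + (-4 + 7*4*2)) = 1/(44801 + (-4 + 56)) = 1/(44801 + 52) = 1/44853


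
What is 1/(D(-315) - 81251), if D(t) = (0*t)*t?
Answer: -1/81251 ≈ -1.2308e-5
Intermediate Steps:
D(t) = 0 (D(t) = 0*t = 0)
1/(D(-315) - 81251) = 1/(0 - 81251) = 1/(-81251) = -1/81251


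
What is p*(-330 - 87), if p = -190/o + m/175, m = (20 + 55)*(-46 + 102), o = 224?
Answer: -1081281/112 ≈ -9654.3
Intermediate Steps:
m = 4200 (m = 75*56 = 4200)
p = 2593/112 (p = -190/224 + 4200/175 = -190*1/224 + 4200*(1/175) = -95/112 + 24 = 2593/112 ≈ 23.152)
p*(-330 - 87) = 2593*(-330 - 87)/112 = (2593/112)*(-417) = -1081281/112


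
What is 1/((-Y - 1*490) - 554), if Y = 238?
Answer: -1/1282 ≈ -0.00078003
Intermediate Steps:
1/((-Y - 1*490) - 554) = 1/((-1*238 - 1*490) - 554) = 1/((-238 - 490) - 554) = 1/(-728 - 554) = 1/(-1282) = -1/1282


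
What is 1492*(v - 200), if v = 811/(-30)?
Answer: -5081006/15 ≈ -3.3873e+5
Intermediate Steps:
v = -811/30 (v = 811*(-1/30) = -811/30 ≈ -27.033)
1492*(v - 200) = 1492*(-811/30 - 200) = 1492*(-6811/30) = -5081006/15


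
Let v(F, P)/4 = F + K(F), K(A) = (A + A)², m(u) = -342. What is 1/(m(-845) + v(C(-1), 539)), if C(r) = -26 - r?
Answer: 1/9558 ≈ 0.00010462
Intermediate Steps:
K(A) = 4*A² (K(A) = (2*A)² = 4*A²)
v(F, P) = 4*F + 16*F² (v(F, P) = 4*(F + 4*F²) = 4*F + 16*F²)
1/(m(-845) + v(C(-1), 539)) = 1/(-342 + 4*(-26 - 1*(-1))*(1 + 4*(-26 - 1*(-1)))) = 1/(-342 + 4*(-26 + 1)*(1 + 4*(-26 + 1))) = 1/(-342 + 4*(-25)*(1 + 4*(-25))) = 1/(-342 + 4*(-25)*(1 - 100)) = 1/(-342 + 4*(-25)*(-99)) = 1/(-342 + 9900) = 1/9558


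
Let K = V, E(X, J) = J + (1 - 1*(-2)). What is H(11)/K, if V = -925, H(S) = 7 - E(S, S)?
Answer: 7/925 ≈ 0.0075676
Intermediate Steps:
E(X, J) = 3 + J (E(X, J) = J + (1 + 2) = J + 3 = 3 + J)
H(S) = 4 - S (H(S) = 7 - (3 + S) = 7 + (-3 - S) = 4 - S)
K = -925
H(11)/K = (4 - 1*11)/(-925) = (4 - 11)*(-1/925) = -7*(-1/925) = 7/925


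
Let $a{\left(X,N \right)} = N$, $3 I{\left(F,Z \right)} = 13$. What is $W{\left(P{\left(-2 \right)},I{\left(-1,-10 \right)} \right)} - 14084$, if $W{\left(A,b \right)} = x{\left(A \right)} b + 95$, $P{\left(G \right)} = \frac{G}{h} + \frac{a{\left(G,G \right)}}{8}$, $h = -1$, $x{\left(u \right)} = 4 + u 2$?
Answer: $- \frac{27913}{2} \approx -13957.0$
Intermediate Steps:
$I{\left(F,Z \right)} = \frac{13}{3}$ ($I{\left(F,Z \right)} = \frac{1}{3} \cdot 13 = \frac{13}{3}$)
$x{\left(u \right)} = 4 + 2 u$
$P{\left(G \right)} = - \frac{7 G}{8}$ ($P{\left(G \right)} = \frac{G}{-1} + \frac{G}{8} = G \left(-1\right) + G \frac{1}{8} = - G + \frac{G}{8} = - \frac{7 G}{8}$)
$W{\left(A,b \right)} = 95 + b \left(4 + 2 A\right)$ ($W{\left(A,b \right)} = \left(4 + 2 A\right) b + 95 = b \left(4 + 2 A\right) + 95 = 95 + b \left(4 + 2 A\right)$)
$W{\left(P{\left(-2 \right)},I{\left(-1,-10 \right)} \right)} - 14084 = \left(95 + 2 \cdot \frac{13}{3} \left(2 - - \frac{7}{4}\right)\right) - 14084 = \left(95 + 2 \cdot \frac{13}{3} \left(2 + \frac{7}{4}\right)\right) - 14084 = \left(95 + 2 \cdot \frac{13}{3} \cdot \frac{15}{4}\right) - 14084 = \left(95 + \frac{65}{2}\right) - 14084 = \frac{255}{2} - 14084 = - \frac{27913}{2}$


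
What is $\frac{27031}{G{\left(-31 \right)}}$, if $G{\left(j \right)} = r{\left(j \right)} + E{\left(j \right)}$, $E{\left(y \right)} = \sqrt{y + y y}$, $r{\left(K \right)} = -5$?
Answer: $\frac{27031}{181} + \frac{27031 \sqrt{930}}{905} \approx 1060.2$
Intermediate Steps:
$E{\left(y \right)} = \sqrt{y + y^{2}}$
$G{\left(j \right)} = -5 + \sqrt{j \left(1 + j\right)}$
$\frac{27031}{G{\left(-31 \right)}} = \frac{27031}{-5 + \sqrt{- 31 \left(1 - 31\right)}} = \frac{27031}{-5 + \sqrt{\left(-31\right) \left(-30\right)}} = \frac{27031}{-5 + \sqrt{930}}$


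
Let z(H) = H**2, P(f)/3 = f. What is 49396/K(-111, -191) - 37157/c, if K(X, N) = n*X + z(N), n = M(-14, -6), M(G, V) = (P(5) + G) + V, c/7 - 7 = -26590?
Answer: 2641950932/1722923979 ≈ 1.5334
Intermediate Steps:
c = -186081 (c = 49 + 7*(-26590) = 49 - 186130 = -186081)
P(f) = 3*f
M(G, V) = 15 + G + V (M(G, V) = (3*5 + G) + V = (15 + G) + V = 15 + G + V)
n = -5 (n = 15 - 14 - 6 = -5)
K(X, N) = N**2 - 5*X (K(X, N) = -5*X + N**2 = N**2 - 5*X)
49396/K(-111, -191) - 37157/c = 49396/((-191)**2 - 5*(-111)) - 37157/(-186081) = 49396/(36481 + 555) - 37157*(-1/186081) = 49396/37036 + 37157/186081 = 49396*(1/37036) + 37157/186081 = 12349/9259 + 37157/186081 = 2641950932/1722923979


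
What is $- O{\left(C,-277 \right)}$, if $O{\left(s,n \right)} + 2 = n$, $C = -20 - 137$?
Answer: $279$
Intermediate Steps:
$C = -157$ ($C = -20 - 137 = -157$)
$O{\left(s,n \right)} = -2 + n$
$- O{\left(C,-277 \right)} = - (-2 - 277) = \left(-1\right) \left(-279\right) = 279$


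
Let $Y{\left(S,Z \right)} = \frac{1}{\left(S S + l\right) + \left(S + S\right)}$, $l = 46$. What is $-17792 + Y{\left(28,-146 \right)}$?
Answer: $- \frac{15763711}{886} \approx -17792.0$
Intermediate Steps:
$Y{\left(S,Z \right)} = \frac{1}{46 + S^{2} + 2 S}$ ($Y{\left(S,Z \right)} = \frac{1}{\left(S S + 46\right) + \left(S + S\right)} = \frac{1}{\left(S^{2} + 46\right) + 2 S} = \frac{1}{\left(46 + S^{2}\right) + 2 S} = \frac{1}{46 + S^{2} + 2 S}$)
$-17792 + Y{\left(28,-146 \right)} = -17792 + \frac{1}{46 + 28^{2} + 2 \cdot 28} = -17792 + \frac{1}{46 + 784 + 56} = -17792 + \frac{1}{886} = - \frac{15763711}{886}$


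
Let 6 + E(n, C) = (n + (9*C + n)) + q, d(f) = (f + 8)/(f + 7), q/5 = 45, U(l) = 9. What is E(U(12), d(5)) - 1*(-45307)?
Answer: 182215/4 ≈ 45554.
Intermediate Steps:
q = 225 (q = 5*45 = 225)
d(f) = (8 + f)/(7 + f)
E(n, C) = 219 + 2*n + 9*C (E(n, C) = -6 + ((n + (9*C + n)) + 225) = -6 + ((n + (n + 9*C)) + 225) = -6 + ((2*n + 9*C) + 225) = -6 + (225 + 2*n + 9*C) = 219 + 2*n + 9*C)
E(U(12), d(5)) - 1*(-45307) = (219 + 2*9 + 9*((8 + 5)/(7 + 5))) - 1*(-45307) = (219 + 18 + 9*(13/12)) + 45307 = (219 + 18 + 39/4) + 45307 = 987/4 + 45307 = 182215/4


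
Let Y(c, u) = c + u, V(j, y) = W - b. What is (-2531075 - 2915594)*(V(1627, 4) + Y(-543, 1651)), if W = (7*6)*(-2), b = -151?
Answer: -6399836075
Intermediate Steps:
W = -84 (W = 42*(-2) = -84)
V(j, y) = 67 (V(j, y) = -84 - 1*(-151) = -84 + 151 = 67)
(-2531075 - 2915594)*(V(1627, 4) + Y(-543, 1651)) = (-2531075 - 2915594)*(67 + (-543 + 1651)) = -5446669*(67 + 1108) = -5446669*1175 = -6399836075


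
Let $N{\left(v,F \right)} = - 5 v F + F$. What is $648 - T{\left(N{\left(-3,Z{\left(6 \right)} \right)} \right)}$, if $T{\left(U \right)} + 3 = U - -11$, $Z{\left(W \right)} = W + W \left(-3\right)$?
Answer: $832$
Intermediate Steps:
$Z{\left(W \right)} = - 2 W$ ($Z{\left(W \right)} = W - 3 W = - 2 W$)
$N{\left(v,F \right)} = F - 5 F v$ ($N{\left(v,F \right)} = - 5 F v + F = F - 5 F v$)
$T{\left(U \right)} = 8 + U$ ($T{\left(U \right)} = -3 + \left(U - -11\right) = -3 + \left(U + 11\right) = -3 + \left(11 + U\right) = 8 + U$)
$648 - T{\left(N{\left(-3,Z{\left(6 \right)} \right)} \right)} = 648 - \left(8 + \left(-2\right) 6 \left(1 - -15\right)\right) = 648 - \left(8 - 12 \left(1 + 15\right)\right) = 648 - \left(8 - 192\right) = 648 - -184 = 648 + 184 = 832$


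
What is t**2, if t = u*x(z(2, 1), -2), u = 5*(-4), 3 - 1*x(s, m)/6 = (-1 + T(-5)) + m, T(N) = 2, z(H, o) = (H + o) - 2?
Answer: 230400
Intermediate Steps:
z(H, o) = -2 + H + o
x(s, m) = 12 - 6*m (x(s, m) = 18 - 6*((-1 + 2) + m) = 18 - 6*(1 + m) = 18 + (-6 - 6*m) = 12 - 6*m)
u = -20
t = -480 (t = -20*(12 - 6*(-2)) = -20*(12 + 12) = -20*24 = -480)
t**2 = (-480)**2 = 230400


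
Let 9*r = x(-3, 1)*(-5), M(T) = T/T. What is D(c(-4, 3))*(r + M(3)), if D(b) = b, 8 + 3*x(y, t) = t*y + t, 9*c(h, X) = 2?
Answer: 154/243 ≈ 0.63375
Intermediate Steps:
c(h, X) = 2/9 (c(h, X) = (⅑)*2 = 2/9)
x(y, t) = -8/3 + t/3 + t*y/3 (x(y, t) = -8/3 + (t*y + t)/3 = -8/3 + (t + t*y)/3 = -8/3 + (t/3 + t*y/3) = -8/3 + t/3 + t*y/3)
M(T) = 1
r = 50/27 (r = ((-8/3 + (⅓)*1 + (⅓)*1*(-3))*(-5))/9 = ((-8/3 + ⅓ - 1)*(-5))/9 = (-10/3*(-5))/9 = (⅑)*(50/3) = 50/27 ≈ 1.8519)
D(c(-4, 3))*(r + M(3)) = 2*(50/27 + 1)/9 = (2/9)*(77/27) = 154/243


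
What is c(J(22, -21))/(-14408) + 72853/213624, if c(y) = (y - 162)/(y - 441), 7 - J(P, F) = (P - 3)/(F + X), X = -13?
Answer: 241684475876/708733321911 ≈ 0.34101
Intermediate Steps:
J(P, F) = 7 - (-3 + P)/(-13 + F) (J(P, F) = 7 - (P - 3)/(F - 13) = 7 - (-3 + P)/(-13 + F))
c(y) = (-162 + y)/(-441 + y)
c(J(22, -21))/(-14408) + 72853/213624 = ((-162 + (-88 - 1*22 + 7*(-21))/(-13 - 21))/(-441 + (-88 - 1*22 + 7*(-21))/(-13 - 21)))/(-14408) + 72853/213624 = ((-162 + (-88 - 22 - 147)/(-34))/(-441 + (-88 - 22 - 147)/(-34)))*(-1/14408) + 72853*(1/213624) = ((-162 - 1/34*(-257))/(-441 - 1/34*(-257)))*(-1/14408) + 72853/213624 = ((-162 + 257/34)/(-441 + 257/34))*(-1/14408) + 72853/213624 = (-5251/34/(-14737/34))*(-1/14408) + 72853/213624 = -34/14737*(-5251/34)*(-1/14408) + 72853/213624 = (5251/14737)*(-1/14408) + 72853/213624 = -5251/212330696 + 72853/213624 = 241684475876/708733321911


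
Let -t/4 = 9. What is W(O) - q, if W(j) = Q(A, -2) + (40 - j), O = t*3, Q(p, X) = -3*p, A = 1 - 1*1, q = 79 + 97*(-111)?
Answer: 10836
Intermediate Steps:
t = -36 (t = -4*9 = -36)
q = -10688 (q = 79 - 10767 = -10688)
A = 0 (A = 1 - 1 = 0)
O = -108 (O = -36*3 = -108)
W(j) = 40 - j (W(j) = -3*0 + (40 - j) = 0 + (40 - j) = 40 - j)
W(O) - q = (40 - 1*(-108)) - 1*(-10688) = (40 + 108) + 10688 = 148 + 10688 = 10836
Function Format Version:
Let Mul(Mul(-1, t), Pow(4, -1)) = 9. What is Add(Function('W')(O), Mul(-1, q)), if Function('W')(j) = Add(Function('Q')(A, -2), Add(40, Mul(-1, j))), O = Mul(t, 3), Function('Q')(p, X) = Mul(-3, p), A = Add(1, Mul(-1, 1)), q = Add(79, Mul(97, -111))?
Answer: 10836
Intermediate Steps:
t = -36 (t = Mul(-4, 9) = -36)
q = -10688 (q = Add(79, -10767) = -10688)
A = 0 (A = Add(1, -1) = 0)
O = -108 (O = Mul(-36, 3) = -108)
Function('W')(j) = Add(40, Mul(-1, j)) (Function('W')(j) = Add(Mul(-3, 0), Add(40, Mul(-1, j))) = Add(0, Add(40, Mul(-1, j))) = Add(40, Mul(-1, j)))
Add(Function('W')(O), Mul(-1, q)) = Add(Add(40, Mul(-1, -108)), Mul(-1, -10688)) = Add(Add(40, 108), 10688) = Add(148, 10688) = 10836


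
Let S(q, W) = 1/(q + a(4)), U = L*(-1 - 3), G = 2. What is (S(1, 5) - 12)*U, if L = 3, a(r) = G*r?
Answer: 428/3 ≈ 142.67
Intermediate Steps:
a(r) = 2*r
U = -12 (U = 3*(-1 - 3) = 3*(-4) = -12)
S(q, W) = 1/(8 + q) (S(q, W) = 1/(q + 2*4) = 1/(q + 8) = 1/(8 + q))
(S(1, 5) - 12)*U = (1/(8 + 1) - 12)*(-12) = (1/9 - 12)*(-12) = (⅑ - 12)*(-12) = -107/9*(-12) = 428/3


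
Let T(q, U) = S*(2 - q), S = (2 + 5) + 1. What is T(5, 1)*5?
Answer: -120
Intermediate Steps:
S = 8 (S = 7 + 1 = 8)
T(q, U) = 16 - 8*q (T(q, U) = 8*(2 - q) = 16 - 8*q)
T(5, 1)*5 = (16 - 8*5)*5 = (16 - 40)*5 = -24*5 = -120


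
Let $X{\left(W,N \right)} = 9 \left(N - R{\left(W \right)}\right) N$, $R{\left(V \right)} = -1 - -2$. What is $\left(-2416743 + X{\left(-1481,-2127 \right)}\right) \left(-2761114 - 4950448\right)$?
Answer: $-295503670464282$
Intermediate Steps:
$R{\left(V \right)} = 1$ ($R{\left(V \right)} = -1 + 2 = 1$)
$X{\left(W,N \right)} = N \left(-9 + 9 N\right)$ ($X{\left(W,N \right)} = 9 \left(N - 1\right) N = 9 \left(-1 + N\right) N = \left(-9 + 9 N\right) N = N \left(-9 + 9 N\right)$)
$\left(-2416743 + X{\left(-1481,-2127 \right)}\right) \left(-2761114 - 4950448\right) = \left(-2416743 + 9 \left(-2127\right) \left(-1 - 2127\right)\right) \left(-2761114 - 4950448\right) = \left(-2416743 + 9 \left(-2127\right) \left(-2128\right)\right) \left(-7711562\right) = \left(-2416743 + 40736304\right) \left(-7711562\right) = 38319561 \left(-7711562\right) = -295503670464282$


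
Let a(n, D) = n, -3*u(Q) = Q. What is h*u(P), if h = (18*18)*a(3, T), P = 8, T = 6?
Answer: -2592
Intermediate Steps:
u(Q) = -Q/3
h = 972 (h = (18*18)*3 = 324*3 = 972)
h*u(P) = 972*(-⅓*8) = 972*(-8/3) = -2592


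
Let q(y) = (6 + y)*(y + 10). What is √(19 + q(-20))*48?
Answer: 48*√159 ≈ 605.26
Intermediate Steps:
q(y) = (6 + y)*(10 + y)
√(19 + q(-20))*48 = √(19 + (60 + (-20)² + 16*(-20)))*48 = √(19 + (60 + 400 - 320))*48 = √(19 + 140)*48 = √159*48 = 48*√159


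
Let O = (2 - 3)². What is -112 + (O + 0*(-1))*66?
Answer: -46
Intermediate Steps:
O = 1 (O = (-1)² = 1)
-112 + (O + 0*(-1))*66 = -112 + (1 + 0*(-1))*66 = -112 + (1 + 0)*66 = -112 + 1*66 = -112 + 66 = -46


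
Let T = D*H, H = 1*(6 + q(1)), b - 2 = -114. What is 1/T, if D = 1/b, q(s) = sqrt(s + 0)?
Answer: -16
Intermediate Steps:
b = -112 (b = 2 - 114 = -112)
q(s) = sqrt(s)
D = -1/112 (D = 1/(-112) = -1/112 ≈ -0.0089286)
H = 7 (H = 1*(6 + sqrt(1)) = 1*(6 + 1) = 1*7 = 7)
T = -1/16 (T = -1/112*7 = -1/16 ≈ -0.062500)
1/T = 1/(-1/16) = -16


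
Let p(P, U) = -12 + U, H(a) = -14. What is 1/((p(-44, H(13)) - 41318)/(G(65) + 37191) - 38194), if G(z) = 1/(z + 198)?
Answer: -4890617/186797662434 ≈ -2.6181e-5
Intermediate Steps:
G(z) = 1/(198 + z)
1/((p(-44, H(13)) - 41318)/(G(65) + 37191) - 38194) = 1/(((-12 - 14) - 41318)/(1/(198 + 65) + 37191) - 38194) = 1/((-26 - 41318)/(1/263 + 37191) - 38194) = 1/(-41344/(1/263 + 37191) - 38194) = 1/(-41344/9781234/263 - 38194) = 1/(-41344*263/9781234 - 38194) = 1/(-5436736/4890617 - 38194) = 1/(-186797662434/4890617) = -4890617/186797662434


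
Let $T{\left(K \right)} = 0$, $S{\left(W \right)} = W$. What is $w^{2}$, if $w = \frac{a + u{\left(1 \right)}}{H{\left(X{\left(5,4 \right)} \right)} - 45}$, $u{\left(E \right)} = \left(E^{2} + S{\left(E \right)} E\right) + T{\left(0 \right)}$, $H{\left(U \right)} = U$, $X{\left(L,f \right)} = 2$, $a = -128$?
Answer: $\frac{15876}{1849} \approx 8.5863$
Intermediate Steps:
$u{\left(E \right)} = 2 E^{2}$ ($u{\left(E \right)} = \left(E^{2} + E E\right) + 0 = \left(E^{2} + E^{2}\right) + 0 = 2 E^{2} + 0 = 2 E^{2}$)
$w = \frac{126}{43}$ ($w = \frac{-128 + 2 \cdot 1^{2}}{2 - 45} = \frac{-128 + 2 \cdot 1}{-43} = \left(-128 + 2\right) \left(- \frac{1}{43}\right) = \left(-126\right) \left(- \frac{1}{43}\right) = \frac{126}{43} \approx 2.9302$)
$w^{2} = \left(\frac{126}{43}\right)^{2} = \frac{15876}{1849}$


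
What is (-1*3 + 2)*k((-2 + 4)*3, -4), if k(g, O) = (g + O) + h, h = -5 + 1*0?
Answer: 3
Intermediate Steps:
h = -5 (h = -5 + 0 = -5)
k(g, O) = -5 + O + g (k(g, O) = (g + O) - 5 = (O + g) - 5 = -5 + O + g)
(-1*3 + 2)*k((-2 + 4)*3, -4) = (-1*3 + 2)*(-5 - 4 + (-2 + 4)*3) = (-3 + 2)*(-5 - 4 + 2*3) = -(-5 - 4 + 6) = -1*(-3) = 3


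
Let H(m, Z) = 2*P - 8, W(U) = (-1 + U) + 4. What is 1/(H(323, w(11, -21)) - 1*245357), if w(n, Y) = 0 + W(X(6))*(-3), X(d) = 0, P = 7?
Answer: -1/245351 ≈ -4.0758e-6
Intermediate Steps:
W(U) = 3 + U
w(n, Y) = -9 (w(n, Y) = 0 + (3 + 0)*(-3) = 0 + 3*(-3) = 0 - 9 = -9)
H(m, Z) = 6 (H(m, Z) = 2*7 - 8 = 14 - 8 = 6)
1/(H(323, w(11, -21)) - 1*245357) = 1/(6 - 1*245357) = 1/(6 - 245357) = 1/(-245351) = -1/245351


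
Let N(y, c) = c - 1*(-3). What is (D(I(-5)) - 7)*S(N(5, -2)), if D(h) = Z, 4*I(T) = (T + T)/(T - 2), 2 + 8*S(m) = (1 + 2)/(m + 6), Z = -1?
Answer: 11/7 ≈ 1.5714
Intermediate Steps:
N(y, c) = 3 + c (N(y, c) = c + 3 = 3 + c)
S(m) = -¼ + 3/(8*(6 + m)) (S(m) = -¼ + ((1 + 2)/(m + 6))/8 = -¼ + (3/(6 + m))/8 = -¼ + 3/(8*(6 + m)))
I(T) = T/(2*(-2 + T)) (I(T) = ((T + T)/(T - 2))/4 = ((2*T)/(-2 + T))/4 = (2*T/(-2 + T))/4 = T/(2*(-2 + T)))
D(h) = -1
(D(I(-5)) - 7)*S(N(5, -2)) = (-1 - 7)*((-9 - 2*(3 - 2))/(8*(6 + (3 - 2)))) = -(-9 - 2*1)/(6 + 1) = -(-9 - 2)/7 = -(-11)/7 = -8*(-11/56) = 11/7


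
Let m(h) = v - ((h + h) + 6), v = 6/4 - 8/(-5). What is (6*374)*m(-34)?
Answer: 730422/5 ≈ 1.4608e+5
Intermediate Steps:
v = 31/10 (v = 6*(¼) - 8*(-⅕) = 3/2 + 8/5 = 31/10 ≈ 3.1000)
m(h) = -29/10 - 2*h (m(h) = 31/10 - ((h + h) + 6) = 31/10 - (2*h + 6) = 31/10 - (6 + 2*h) = 31/10 + (-6 - 2*h) = -29/10 - 2*h)
(6*374)*m(-34) = (6*374)*(-29/10 - 2*(-34)) = 2244*(-29/10 + 68) = 2244*(651/10) = 730422/5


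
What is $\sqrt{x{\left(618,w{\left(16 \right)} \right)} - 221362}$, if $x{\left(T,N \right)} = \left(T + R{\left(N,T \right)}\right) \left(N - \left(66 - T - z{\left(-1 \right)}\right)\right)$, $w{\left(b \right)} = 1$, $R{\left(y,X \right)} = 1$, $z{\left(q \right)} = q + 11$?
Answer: $\sqrt{127135} \approx 356.56$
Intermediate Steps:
$z{\left(q \right)} = 11 + q$
$x{\left(T,N \right)} = \left(1 + T\right) \left(-56 + N + T\right)$ ($x{\left(T,N \right)} = \left(T + 1\right) \left(N + \left(\left(\left(11 - 1\right) + T\right) - 66\right)\right) = \left(1 + T\right) \left(N + \left(\left(10 + T\right) - 66\right)\right) = \left(1 + T\right) \left(N + \left(-56 + T\right)\right) = \left(1 + T\right) \left(-56 + N + T\right)$)
$\sqrt{x{\left(618,w{\left(16 \right)} \right)} - 221362} = \sqrt{\left(-56 + 1 + 618^{2} - 33990 + 1 \cdot 618\right) - 221362} = \sqrt{\left(-56 + 1 + 381924 - 33990 + 618\right) - 221362} = \sqrt{348497 - 221362} = \sqrt{127135}$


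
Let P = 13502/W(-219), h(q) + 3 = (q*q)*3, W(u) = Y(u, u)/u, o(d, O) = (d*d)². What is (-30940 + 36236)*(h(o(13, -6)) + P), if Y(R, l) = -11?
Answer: 142579286416608/11 ≈ 1.2962e+13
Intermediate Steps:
o(d, O) = d⁴ (o(d, O) = (d²)² = d⁴)
W(u) = -11/u
h(q) = -3 + 3*q² (h(q) = -3 + (q*q)*3 = -3 + q²*3 = -3 + 3*q²)
P = 2956938/11 (P = 13502/((-11/(-219))) = 13502/((-11*(-1/219))) = 13502/(11/219) = 13502*(219/11) = 2956938/11 ≈ 2.6881e+5)
(-30940 + 36236)*(h(o(13, -6)) + P) = (-30940 + 36236)*((-3 + 3*(13⁴)²) + 2956938/11) = 5296*((-3 + 3*28561²) + 2956938/11) = 5296*((-3 + 3*815730721) + 2956938/11) = 5296*((-3 + 2447192163) + 2956938/11) = 5296*(2447192160 + 2956938/11) = 5296*(26922070698/11) = 142579286416608/11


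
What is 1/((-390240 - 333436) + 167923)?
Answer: -1/555753 ≈ -1.7994e-6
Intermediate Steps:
1/((-390240 - 333436) + 167923) = 1/(-723676 + 167923) = 1/(-555753) = -1/555753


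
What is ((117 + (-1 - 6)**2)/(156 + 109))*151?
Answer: 25066/265 ≈ 94.589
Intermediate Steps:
((117 + (-1 - 6)**2)/(156 + 109))*151 = ((117 + (-7)**2)/265)*151 = ((117 + 49)*(1/265))*151 = (166*(1/265))*151 = (166/265)*151 = 25066/265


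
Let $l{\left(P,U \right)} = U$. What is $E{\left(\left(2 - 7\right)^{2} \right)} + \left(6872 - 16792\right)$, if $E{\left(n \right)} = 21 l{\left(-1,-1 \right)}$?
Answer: $-9941$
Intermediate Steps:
$E{\left(n \right)} = -21$ ($E{\left(n \right)} = 21 \left(-1\right) = -21$)
$E{\left(\left(2 - 7\right)^{2} \right)} + \left(6872 - 16792\right) = -21 + \left(6872 - 16792\right) = -21 - 9920 = -9941$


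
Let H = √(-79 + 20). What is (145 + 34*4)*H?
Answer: 281*I*√59 ≈ 2158.4*I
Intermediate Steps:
H = I*√59 (H = √(-59) = I*√59 ≈ 7.6811*I)
(145 + 34*4)*H = (145 + 34*4)*(I*√59) = (145 + 136)*(I*√59) = 281*(I*√59) = 281*I*√59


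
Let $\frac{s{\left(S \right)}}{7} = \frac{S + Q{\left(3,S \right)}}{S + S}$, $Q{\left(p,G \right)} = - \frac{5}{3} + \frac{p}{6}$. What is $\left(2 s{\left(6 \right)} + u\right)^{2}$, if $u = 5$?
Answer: $\frac{146689}{1296} \approx 113.19$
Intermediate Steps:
$Q{\left(p,G \right)} = - \frac{5}{3} + \frac{p}{6}$ ($Q{\left(p,G \right)} = \left(-5\right) \frac{1}{3} + p \frac{1}{6} = - \frac{5}{3} + \frac{p}{6}$)
$s{\left(S \right)} = \frac{7 \left(- \frac{7}{6} + S\right)}{2 S}$ ($s{\left(S \right)} = 7 \frac{S + \left(- \frac{5}{3} + \frac{1}{6} \cdot 3\right)}{S + S} = 7 \frac{S + \left(- \frac{5}{3} + \frac{1}{2}\right)}{2 S} = 7 \left(S - \frac{7}{6}\right) \frac{1}{2 S} = 7 \left(- \frac{7}{6} + S\right) \frac{1}{2 S} = 7 \frac{- \frac{7}{6} + S}{2 S} = \frac{7 \left(- \frac{7}{6} + S\right)}{2 S}$)
$\left(2 s{\left(6 \right)} + u\right)^{2} = \left(2 \frac{7 \left(-7 + 6 \cdot 6\right)}{12 \cdot 6} + 5\right)^{2} = \left(2 \cdot \frac{7}{12} \cdot \frac{1}{6} \left(-7 + 36\right) + 5\right)^{2} = \left(2 \cdot \frac{7}{12} \cdot \frac{1}{6} \cdot 29 + 5\right)^{2} = \left(2 \cdot \frac{203}{72} + 5\right)^{2} = \left(\frac{203}{36} + 5\right)^{2} = \left(\frac{383}{36}\right)^{2} = \frac{146689}{1296}$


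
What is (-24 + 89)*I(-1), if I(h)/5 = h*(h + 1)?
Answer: 0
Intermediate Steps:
I(h) = 5*h*(1 + h) (I(h) = 5*(h*(h + 1)) = 5*(h*(1 + h)) = 5*h*(1 + h))
(-24 + 89)*I(-1) = (-24 + 89)*(5*(-1)*(1 - 1)) = 65*(5*(-1)*0) = 65*0 = 0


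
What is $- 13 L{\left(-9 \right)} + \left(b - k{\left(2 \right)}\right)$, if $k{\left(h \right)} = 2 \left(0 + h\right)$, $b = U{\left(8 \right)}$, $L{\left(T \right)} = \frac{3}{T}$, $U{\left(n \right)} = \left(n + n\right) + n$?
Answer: $\frac{73}{3} \approx 24.333$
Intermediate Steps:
$U{\left(n \right)} = 3 n$ ($U{\left(n \right)} = 2 n + n = 3 n$)
$b = 24$ ($b = 3 \cdot 8 = 24$)
$k{\left(h \right)} = 2 h$
$- 13 L{\left(-9 \right)} + \left(b - k{\left(2 \right)}\right) = - 13 \frac{3}{-9} + \left(24 - 2 \cdot 2\right) = - 13 \cdot 3 \left(- \frac{1}{9}\right) + \left(24 - 4\right) = \left(-13\right) \left(- \frac{1}{3}\right) + \left(24 - 4\right) = \frac{13}{3} + 20 = \frac{73}{3}$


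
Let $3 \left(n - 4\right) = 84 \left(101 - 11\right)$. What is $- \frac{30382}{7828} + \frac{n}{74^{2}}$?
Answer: $- \frac{18326745}{5358266} \approx -3.4203$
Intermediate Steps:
$n = 2524$ ($n = 4 + \frac{84 \left(101 - 11\right)}{3} = 4 + \frac{84 \cdot 90}{3} = 4 + \frac{1}{3} \cdot 7560 = 4 + 2520 = 2524$)
$- \frac{30382}{7828} + \frac{n}{74^{2}} = - \frac{30382}{7828} + \frac{2524}{74^{2}} = \left(-30382\right) \frac{1}{7828} + \frac{2524}{5476} = - \frac{15191}{3914} + 2524 \cdot \frac{1}{5476} = - \frac{15191}{3914} + \frac{631}{1369} = - \frac{18326745}{5358266}$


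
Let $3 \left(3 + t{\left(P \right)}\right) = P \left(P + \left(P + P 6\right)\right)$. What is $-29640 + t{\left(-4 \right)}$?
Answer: $- \frac{88801}{3} \approx -29600.0$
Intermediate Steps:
$t{\left(P \right)} = -3 + \frac{8 P^{2}}{3}$ ($t{\left(P \right)} = -3 + \frac{P \left(P + \left(P + P 6\right)\right)}{3} = -3 + \frac{P \left(P + \left(P + 6 P\right)\right)}{3} = -3 + \frac{P \left(P + 7 P\right)}{3} = -3 + \frac{P 8 P}{3} = -3 + \frac{8 P^{2}}{3}$)
$-29640 + t{\left(-4 \right)} = -29640 - \left(3 - \frac{8 \left(-4\right)^{2}}{3}\right) = -29640 + \left(-3 + \frac{8}{3} \cdot 16\right) = -29640 + \left(-3 + \frac{128}{3}\right) = -29640 + \frac{119}{3} = - \frac{88801}{3}$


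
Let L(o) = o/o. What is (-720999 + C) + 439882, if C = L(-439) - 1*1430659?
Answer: -1711775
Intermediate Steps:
L(o) = 1
C = -1430658 (C = 1 - 1*1430659 = 1 - 1430659 = -1430658)
(-720999 + C) + 439882 = (-720999 - 1430658) + 439882 = -2151657 + 439882 = -1711775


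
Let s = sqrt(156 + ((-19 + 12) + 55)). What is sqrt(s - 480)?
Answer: sqrt(-480 + 2*sqrt(51)) ≈ 21.58*I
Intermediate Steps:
s = 2*sqrt(51) (s = sqrt(156 + (-7 + 55)) = sqrt(156 + 48) = sqrt(204) = 2*sqrt(51) ≈ 14.283)
sqrt(s - 480) = sqrt(2*sqrt(51) - 480) = sqrt(-480 + 2*sqrt(51))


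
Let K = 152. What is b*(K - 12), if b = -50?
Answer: -7000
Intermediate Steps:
b*(K - 12) = -50*(152 - 12) = -50*140 = -7000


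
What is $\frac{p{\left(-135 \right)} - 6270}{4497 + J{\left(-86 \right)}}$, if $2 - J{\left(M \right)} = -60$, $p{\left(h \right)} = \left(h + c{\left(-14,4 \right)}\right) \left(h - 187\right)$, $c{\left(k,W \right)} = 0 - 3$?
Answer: $\frac{38166}{4559} \approx 8.3716$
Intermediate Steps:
$c{\left(k,W \right)} = -3$
$p{\left(h \right)} = \left(-187 + h\right) \left(-3 + h\right)$ ($p{\left(h \right)} = \left(h - 3\right) \left(h - 187\right) = \left(-3 + h\right) \left(-187 + h\right) = \left(-187 + h\right) \left(-3 + h\right)$)
$J{\left(M \right)} = 62$ ($J{\left(M \right)} = 2 - -60 = 2 + 60 = 62$)
$\frac{p{\left(-135 \right)} - 6270}{4497 + J{\left(-86 \right)}} = \frac{\left(561 + \left(-135\right)^{2} - -25650\right) - 6270}{4497 + 62} = \frac{\left(561 + 18225 + 25650\right) - 6270}{4559} = \left(44436 - 6270\right) \frac{1}{4559} = 38166 \cdot \frac{1}{4559} = \frac{38166}{4559}$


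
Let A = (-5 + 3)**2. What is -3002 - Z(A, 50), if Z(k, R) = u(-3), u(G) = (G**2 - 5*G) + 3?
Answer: -3029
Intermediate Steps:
A = 4 (A = (-2)**2 = 4)
u(G) = 3 + G**2 - 5*G
Z(k, R) = 27 (Z(k, R) = 3 + (-3)**2 - 5*(-3) = 3 + 9 + 15 = 27)
-3002 - Z(A, 50) = -3002 - 1*27 = -3002 - 27 = -3029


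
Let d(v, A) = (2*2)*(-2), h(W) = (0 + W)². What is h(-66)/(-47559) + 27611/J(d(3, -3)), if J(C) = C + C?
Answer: -437740415/253648 ≈ -1725.8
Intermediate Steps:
h(W) = W²
d(v, A) = -8 (d(v, A) = 4*(-2) = -8)
J(C) = 2*C
h(-66)/(-47559) + 27611/J(d(3, -3)) = (-66)²/(-47559) + 27611/((2*(-8))) = 4356*(-1/47559) + 27611/(-16) = -1452/15853 + 27611*(-1/16) = -1452/15853 - 27611/16 = -437740415/253648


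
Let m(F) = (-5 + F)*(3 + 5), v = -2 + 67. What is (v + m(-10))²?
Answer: 3025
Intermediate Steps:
v = 65
m(F) = -40 + 8*F (m(F) = (-5 + F)*8 = -40 + 8*F)
(v + m(-10))² = (65 + (-40 + 8*(-10)))² = (65 + (-40 - 80))² = (65 - 120)² = (-55)² = 3025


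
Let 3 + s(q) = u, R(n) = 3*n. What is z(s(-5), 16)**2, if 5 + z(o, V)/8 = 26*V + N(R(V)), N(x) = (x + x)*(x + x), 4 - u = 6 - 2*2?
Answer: 5931464256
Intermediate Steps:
u = 2 (u = 4 - (6 - 2*2) = 4 - (6 - 4) = 4 - 1*2 = 4 - 2 = 2)
s(q) = -1 (s(q) = -3 + 2 = -1)
N(x) = 4*x**2 (N(x) = (2*x)*(2*x) = 4*x**2)
z(o, V) = -40 + 208*V + 288*V**2 (z(o, V) = -40 + 8*(26*V + 4*(3*V)**2) = -40 + 8*(26*V + 4*(9*V**2)) = -40 + 8*(26*V + 36*V**2) = -40 + (208*V + 288*V**2) = -40 + 208*V + 288*V**2)
z(s(-5), 16)**2 = (-40 + 208*16 + 288*16**2)**2 = (-40 + 3328 + 288*256)**2 = (-40 + 3328 + 73728)**2 = 77016**2 = 5931464256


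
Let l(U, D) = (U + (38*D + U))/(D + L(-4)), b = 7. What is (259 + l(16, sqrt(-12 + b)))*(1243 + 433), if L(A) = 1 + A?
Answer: 3117360/7 - 122348*I*sqrt(5)/7 ≈ 4.4534e+5 - 39083.0*I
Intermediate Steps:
l(U, D) = (2*U + 38*D)/(-3 + D) (l(U, D) = (U + (38*D + U))/(D + (1 - 4)) = (U + (U + 38*D))/(D - 3) = (2*U + 38*D)/(-3 + D))
(259 + l(16, sqrt(-12 + b)))*(1243 + 433) = (259 + 2*(16 + 19*sqrt(-12 + 7))/(-3 + sqrt(-12 + 7)))*(1243 + 433) = (259 + 2*(16 + 19*sqrt(-5))/(-3 + sqrt(-5)))*1676 = (259 + 2*(16 + 19*(I*sqrt(5)))/(-3 + I*sqrt(5)))*1676 = (259 + 2*(16 + 19*I*sqrt(5))/(-3 + I*sqrt(5)))*1676 = 434084 + 3352*(16 + 19*I*sqrt(5))/(-3 + I*sqrt(5))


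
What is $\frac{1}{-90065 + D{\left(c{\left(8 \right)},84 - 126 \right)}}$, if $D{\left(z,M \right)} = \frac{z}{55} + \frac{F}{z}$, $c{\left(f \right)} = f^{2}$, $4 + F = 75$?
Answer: $- \frac{3520}{317020799} \approx -1.1103 \cdot 10^{-5}$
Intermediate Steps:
$F = 71$ ($F = -4 + 75 = 71$)
$D{\left(z,M \right)} = \frac{71}{z} + \frac{z}{55}$ ($D{\left(z,M \right)} = \frac{z}{55} + \frac{71}{z} = \frac{71}{z} + \frac{z}{55}$)
$\frac{1}{-90065 + D{\left(c{\left(8 \right)},84 - 126 \right)}} = \frac{1}{-90065 + \left(\frac{71}{8^{2}} + \frac{8^{2}}{55}\right)} = \frac{1}{-90065 + \left(\frac{71}{64} + \frac{1}{55} \cdot 64\right)} = \frac{1}{-90065 + \left(71 \cdot \frac{1}{64} + \frac{64}{55}\right)} = \frac{1}{-90065 + \left(\frac{71}{64} + \frac{64}{55}\right)} = \frac{1}{-90065 + \frac{8001}{3520}} = \frac{1}{- \frac{317020799}{3520}} = - \frac{3520}{317020799}$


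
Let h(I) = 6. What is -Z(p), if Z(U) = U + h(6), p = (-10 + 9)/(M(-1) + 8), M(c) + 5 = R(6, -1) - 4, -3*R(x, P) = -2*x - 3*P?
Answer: -11/2 ≈ -5.5000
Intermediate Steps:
R(x, P) = P + 2*x/3 (R(x, P) = -(-2*x - 3*P)/3 = -(-3*P - 2*x)/3 = P + 2*x/3)
M(c) = -6 (M(c) = -5 + ((-1 + (⅔)*6) - 4) = -5 + ((-1 + 4) - 4) = -5 + (3 - 4) = -5 - 1 = -6)
p = -½ (p = (-10 + 9)/(-6 + 8) = -1/2 = -1*½ = -½ ≈ -0.50000)
Z(U) = 6 + U (Z(U) = U + 6 = 6 + U)
-Z(p) = -(6 - ½) = -1*11/2 = -11/2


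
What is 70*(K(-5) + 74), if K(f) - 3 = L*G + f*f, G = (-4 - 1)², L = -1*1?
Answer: 5390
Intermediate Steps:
L = -1
G = 25 (G = (-5)² = 25)
K(f) = -22 + f² (K(f) = 3 + (-1*25 + f*f) = 3 + (-25 + f²) = -22 + f²)
70*(K(-5) + 74) = 70*((-22 + (-5)²) + 74) = 70*((-22 + 25) + 74) = 70*(3 + 74) = 70*77 = 5390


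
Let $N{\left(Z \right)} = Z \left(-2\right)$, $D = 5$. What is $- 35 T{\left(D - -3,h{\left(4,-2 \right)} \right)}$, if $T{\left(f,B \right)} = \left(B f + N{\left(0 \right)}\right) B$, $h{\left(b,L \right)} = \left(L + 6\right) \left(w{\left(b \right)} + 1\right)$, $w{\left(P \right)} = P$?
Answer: $-112000$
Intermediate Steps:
$N{\left(Z \right)} = - 2 Z$
$h{\left(b,L \right)} = \left(1 + b\right) \left(6 + L\right)$ ($h{\left(b,L \right)} = \left(L + 6\right) \left(b + 1\right) = \left(6 + L\right) \left(1 + b\right) = \left(1 + b\right) \left(6 + L\right)$)
$T{\left(f,B \right)} = f B^{2}$ ($T{\left(f,B \right)} = \left(B f - 0\right) B = \left(B f + 0\right) B = B f B = f B^{2}$)
$- 35 T{\left(D - -3,h{\left(4,-2 \right)} \right)} = - 35 \left(5 - -3\right) \left(6 - 2 + 6 \cdot 4 - 8\right)^{2} = - 35 \left(5 + 3\right) \left(6 - 2 + 24 - 8\right)^{2} = - 35 \cdot 8 \cdot 20^{2} = - 35 \cdot 8 \cdot 400 = \left(-35\right) 3200 = -112000$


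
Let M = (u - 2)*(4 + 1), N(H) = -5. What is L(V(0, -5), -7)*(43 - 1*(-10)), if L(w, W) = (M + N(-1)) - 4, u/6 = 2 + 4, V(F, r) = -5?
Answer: 8533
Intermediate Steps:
u = 36 (u = 6*(2 + 4) = 6*6 = 36)
M = 170 (M = (36 - 2)*(4 + 1) = 34*5 = 170)
L(w, W) = 161 (L(w, W) = (170 - 5) - 4 = 165 - 4 = 161)
L(V(0, -5), -7)*(43 - 1*(-10)) = 161*(43 - 1*(-10)) = 161*(43 + 10) = 161*53 = 8533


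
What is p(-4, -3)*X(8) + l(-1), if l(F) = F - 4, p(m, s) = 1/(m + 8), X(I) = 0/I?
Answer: -5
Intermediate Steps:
X(I) = 0
p(m, s) = 1/(8 + m)
l(F) = -4 + F
p(-4, -3)*X(8) + l(-1) = 0/(8 - 4) + (-4 - 1) = 0/4 - 5 = (¼)*0 - 5 = 0 - 5 = -5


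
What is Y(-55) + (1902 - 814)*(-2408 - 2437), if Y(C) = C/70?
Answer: -73799051/14 ≈ -5.2714e+6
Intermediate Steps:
Y(C) = C/70 (Y(C) = C*(1/70) = C/70)
Y(-55) + (1902 - 814)*(-2408 - 2437) = (1/70)*(-55) + (1902 - 814)*(-2408 - 2437) = -11/14 + 1088*(-4845) = -11/14 - 5271360 = -73799051/14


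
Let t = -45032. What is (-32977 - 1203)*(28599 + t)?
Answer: 561679940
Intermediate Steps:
(-32977 - 1203)*(28599 + t) = (-32977 - 1203)*(28599 - 45032) = -34180*(-16433) = 561679940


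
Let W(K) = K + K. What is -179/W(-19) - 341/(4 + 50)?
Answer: -823/513 ≈ -1.6043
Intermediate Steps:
W(K) = 2*K
-179/W(-19) - 341/(4 + 50) = -179/(2*(-19)) - 341/(4 + 50) = -179/(-38) - 341/54 = -179*(-1/38) - 341*1/54 = 179/38 - 341/54 = -823/513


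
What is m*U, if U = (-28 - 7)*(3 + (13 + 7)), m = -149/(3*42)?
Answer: 17135/18 ≈ 951.94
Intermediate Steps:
m = -149/126 ≈ -1.1825
U = -805 (U = -35*(3 + 20) = -35*23 = -805)
m*U = -149/126*(-805) = 17135/18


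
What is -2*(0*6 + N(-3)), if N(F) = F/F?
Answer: -2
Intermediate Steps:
N(F) = 1
-2*(0*6 + N(-3)) = -2*(0*6 + 1) = -2*(0 + 1) = -2*1 = -2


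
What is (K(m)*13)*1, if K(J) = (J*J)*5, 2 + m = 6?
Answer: 1040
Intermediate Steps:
m = 4 (m = -2 + 6 = 4)
K(J) = 5*J**2 (K(J) = J**2*5 = 5*J**2)
(K(m)*13)*1 = ((5*4**2)*13)*1 = ((5*16)*13)*1 = (80*13)*1 = 1040*1 = 1040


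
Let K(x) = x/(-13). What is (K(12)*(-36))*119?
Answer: 51408/13 ≈ 3954.5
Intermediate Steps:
K(x) = -x/13 (K(x) = x*(-1/13) = -x/13)
(K(12)*(-36))*119 = (-1/13*12*(-36))*119 = -12/13*(-36)*119 = (432/13)*119 = 51408/13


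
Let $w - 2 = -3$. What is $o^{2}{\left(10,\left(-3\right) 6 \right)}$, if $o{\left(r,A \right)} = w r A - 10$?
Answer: $28900$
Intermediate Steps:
$w = -1$ ($w = 2 - 3 = -1$)
$o{\left(r,A \right)} = -10 - A r$ ($o{\left(r,A \right)} = - r A - 10 = - A r - 10 = -10 - A r$)
$o^{2}{\left(10,\left(-3\right) 6 \right)} = \left(-10 - \left(-3\right) 6 \cdot 10\right)^{2} = \left(-10 - \left(-18\right) 10\right)^{2} = \left(-10 + 180\right)^{2} = 170^{2} = 28900$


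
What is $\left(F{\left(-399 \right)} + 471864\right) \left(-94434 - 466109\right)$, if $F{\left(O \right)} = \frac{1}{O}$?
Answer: $- \frac{105535524238105}{399} \approx -2.645 \cdot 10^{11}$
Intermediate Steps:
$\left(F{\left(-399 \right)} + 471864\right) \left(-94434 - 466109\right) = \left(\frac{1}{-399} + 471864\right) \left(-94434 - 466109\right) = \left(- \frac{1}{399} + 471864\right) \left(-560543\right) = \frac{188273735}{399} \left(-560543\right) = - \frac{105535524238105}{399}$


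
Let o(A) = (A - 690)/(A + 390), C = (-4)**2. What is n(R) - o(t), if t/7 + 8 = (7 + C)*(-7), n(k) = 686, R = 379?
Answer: 542125/793 ≈ 683.64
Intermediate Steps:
C = 16
t = -1183 (t = -56 + 7*((7 + 16)*(-7)) = -56 + 7*(23*(-7)) = -56 + 7*(-161) = -56 - 1127 = -1183)
o(A) = (-690 + A)/(390 + A)
n(R) - o(t) = 686 - (-690 - 1183)/(390 - 1183) = 686 - (-1873)/(-793) = 686 - (-1)*(-1873)/793 = 686 - 1*1873/793 = 686 - 1873/793 = 542125/793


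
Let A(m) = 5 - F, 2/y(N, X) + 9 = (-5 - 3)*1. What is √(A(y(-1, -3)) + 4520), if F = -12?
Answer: √4537 ≈ 67.357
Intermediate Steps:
y(N, X) = -2/17 (y(N, X) = 2/(-9 + (-5 - 3)*1) = 2/(-9 - 8*1) = 2/(-9 - 8) = 2/(-17) = 2*(-1/17) = -2/17)
A(m) = 17 (A(m) = 5 - 1*(-12) = 5 + 12 = 17)
√(A(y(-1, -3)) + 4520) = √(17 + 4520) = √4537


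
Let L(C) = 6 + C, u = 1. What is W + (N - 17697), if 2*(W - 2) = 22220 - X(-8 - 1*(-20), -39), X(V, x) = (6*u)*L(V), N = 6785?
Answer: 146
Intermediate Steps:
X(V, x) = 36 + 6*V (X(V, x) = (6*1)*(6 + V) = 6*(6 + V) = 36 + 6*V)
W = 11058 (W = 2 + (22220 - (36 + 6*(-8 - 1*(-20))))/2 = 2 + (22220 - (36 + 6*(-8 + 20)))/2 = 2 + (22220 - (36 + 6*12))/2 = 2 + (22220 - (36 + 72))/2 = 2 + (22220 - 1*108)/2 = 2 + (22220 - 108)/2 = 2 + (1/2)*22112 = 2 + 11056 = 11058)
W + (N - 17697) = 11058 + (6785 - 17697) = 11058 - 10912 = 146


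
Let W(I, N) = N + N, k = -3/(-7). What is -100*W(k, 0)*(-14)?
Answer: 0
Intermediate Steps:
k = 3/7 (k = -3*(-⅐) = 3/7 ≈ 0.42857)
W(I, N) = 2*N
-100*W(k, 0)*(-14) = -200*0*(-14) = -100*0*(-14) = 0*(-14) = 0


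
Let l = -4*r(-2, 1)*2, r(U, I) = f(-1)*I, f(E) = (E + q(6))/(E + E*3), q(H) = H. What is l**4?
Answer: 10000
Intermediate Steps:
f(E) = (6 + E)/(4*E) (f(E) = (E + 6)/(E + E*3) = (6 + E)/(E + 3*E) = (6 + E)/((4*E)) = (6 + E)*(1/(4*E)) = (6 + E)/(4*E))
r(U, I) = -5*I/4 (r(U, I) = ((1/4)*(6 - 1)/(-1))*I = ((1/4)*(-1)*5)*I = -5*I/4)
l = 10 (l = -(-5)*2 = -4*(-5/4)*2 = 5*2 = 10)
l**4 = 10**4 = 10000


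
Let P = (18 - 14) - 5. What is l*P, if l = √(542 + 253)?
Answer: -√795 ≈ -28.196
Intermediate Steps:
l = √795 ≈ 28.196
P = -1 (P = 4 - 5 = -1)
l*P = √795*(-1) = -√795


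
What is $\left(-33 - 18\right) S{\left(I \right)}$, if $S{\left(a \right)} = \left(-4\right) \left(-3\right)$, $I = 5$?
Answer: $-612$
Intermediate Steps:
$S{\left(a \right)} = 12$
$\left(-33 - 18\right) S{\left(I \right)} = \left(-33 - 18\right) 12 = \left(-51\right) 12 = -612$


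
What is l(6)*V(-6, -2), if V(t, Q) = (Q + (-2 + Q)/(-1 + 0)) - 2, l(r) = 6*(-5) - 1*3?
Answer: 0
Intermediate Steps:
l(r) = -33 (l(r) = -30 - 3 = -33)
V(t, Q) = 0 (V(t, Q) = (Q + (-2 + Q)/(-1)) - 2 = (Q + (-2 + Q)*(-1)) - 2 = (Q + (2 - Q)) - 2 = 2 - 2 = 0)
l(6)*V(-6, -2) = -33*0 = 0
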